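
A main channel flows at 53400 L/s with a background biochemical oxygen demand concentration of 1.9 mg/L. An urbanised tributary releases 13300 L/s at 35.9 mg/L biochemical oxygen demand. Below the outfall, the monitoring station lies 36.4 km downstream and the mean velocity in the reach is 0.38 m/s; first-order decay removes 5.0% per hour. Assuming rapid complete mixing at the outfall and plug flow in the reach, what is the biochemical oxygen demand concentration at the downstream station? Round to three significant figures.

After mixing, C = (53400·1.900 + 13300·35.90) / 66700 = 578900/66700 = 8.680 mg/L.
Travel time t = 36.4·1000 / 0.38 = 95790 s = 26.61 h.
5.0%/h lost → k = −ln(1 − 0.05) = 0.05129 h⁻¹.
After decay, C = 8.680 × e^(−kt) = 8.680 × 0.2554 = 2.217 mg/L.

2.22 mg/L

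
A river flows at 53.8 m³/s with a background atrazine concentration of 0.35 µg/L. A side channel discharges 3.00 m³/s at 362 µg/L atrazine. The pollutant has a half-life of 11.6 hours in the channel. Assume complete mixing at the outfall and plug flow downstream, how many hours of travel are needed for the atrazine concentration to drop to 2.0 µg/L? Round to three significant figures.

Flow-weighted average: C = (53.80·0.3500 + 3.000·362.0) / 56.80 = 1105/56.80 = 19.45 µg/L.
Half-life 11.6 h → k = ln 2 / 11.6 = 0.05975 h⁻¹ = 1.434 d⁻¹.
19.45·exp(−k·t) = 2.0 → t = ln(19.45/2.0)/k = 137000 s = 38.07 h.

38.1 h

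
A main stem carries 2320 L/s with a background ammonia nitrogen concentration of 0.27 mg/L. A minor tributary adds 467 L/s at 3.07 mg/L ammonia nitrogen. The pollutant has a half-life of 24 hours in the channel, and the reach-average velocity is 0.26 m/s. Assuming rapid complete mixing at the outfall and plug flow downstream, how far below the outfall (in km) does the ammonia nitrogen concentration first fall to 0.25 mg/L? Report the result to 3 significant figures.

35.1 km

After mixing, C = (2320·0.2700 + 467.0·3.070) / 2787 = 2060/2787 = 0.7392 mg/L.
Half-life 24 h → k = ln 2 / 24 = 0.02888 h⁻¹ = 0.6931 d⁻¹.
Set 0.7392·exp(−k·t) = 0.25 → t = ln(0.7392/0.25)/k = 135100 s = 37.54 h.
Distance = v·t = 0.26·135100 = 35130 m = 35.13 km.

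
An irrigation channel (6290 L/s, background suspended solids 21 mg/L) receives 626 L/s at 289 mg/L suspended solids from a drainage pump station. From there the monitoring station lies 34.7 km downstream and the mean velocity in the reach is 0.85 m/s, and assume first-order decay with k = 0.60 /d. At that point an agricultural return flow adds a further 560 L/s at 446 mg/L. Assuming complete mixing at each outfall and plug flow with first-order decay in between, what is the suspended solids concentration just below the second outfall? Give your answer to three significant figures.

64.9 mg/L

Mass balance: C = (6290·21.00 + 626.0·289.0) / 6916 = 313000/6916 = 45.26 mg/L; combined flow 6916 L/s.
Travel time t = 34.7·1000 / 0.85 = 40820 s = 11.34 h.
Decay over the reach: 45.26·exp(−kt) = 45.26·0.7531 = 34.09 mg/L.
At the second outfall, C = (6916·34.09 + 560.0·446.0) / (6916 + 560.0) = 64.94 mg/L.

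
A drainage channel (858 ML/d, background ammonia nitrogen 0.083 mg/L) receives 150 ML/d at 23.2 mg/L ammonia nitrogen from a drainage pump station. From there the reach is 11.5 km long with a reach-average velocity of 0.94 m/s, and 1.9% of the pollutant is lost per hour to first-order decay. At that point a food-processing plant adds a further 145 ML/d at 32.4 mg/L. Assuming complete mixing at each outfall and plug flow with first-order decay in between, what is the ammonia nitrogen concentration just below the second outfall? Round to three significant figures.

After mixing, C = (858.0·0.08300 + 150.0·23.20) / 1008 = 3551/1008 = 3.523 mg/L; combined flow 1008 ML/d.
Travel time t = 11.5·1000 / 0.94 = 12230 s = 3.398 h.
1.9%/h lost → k = −ln(1 − 0.019) = 0.01918 h⁻¹.
Decay over the reach: 3.523·exp(−kt) = 3.523·0.9369 = 3.301 mg/L.
Second outfall: C = (1008·3.301 + 145.0·32.40)/1153 = 6.960 mg/L.

6.96 mg/L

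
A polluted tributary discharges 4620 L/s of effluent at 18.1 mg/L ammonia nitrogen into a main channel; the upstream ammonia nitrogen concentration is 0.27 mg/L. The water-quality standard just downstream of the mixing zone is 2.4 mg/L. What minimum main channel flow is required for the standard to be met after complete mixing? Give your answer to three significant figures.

Set C_mix = 2.4: (Q·0.2700 + 4620·18.10) / (Q + 4620) = 2.4
→ Q = 4620·(18.10 − 2.4)/(2.4 − 0.2700) = 34050 L/s.

34100 L/s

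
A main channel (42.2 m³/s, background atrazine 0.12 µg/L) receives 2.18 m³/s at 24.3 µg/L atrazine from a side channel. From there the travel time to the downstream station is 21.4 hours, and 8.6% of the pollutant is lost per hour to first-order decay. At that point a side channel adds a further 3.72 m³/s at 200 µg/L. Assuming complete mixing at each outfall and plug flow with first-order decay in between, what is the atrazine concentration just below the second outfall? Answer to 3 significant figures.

15.6 µg/L

Mass balance: C = (42.20·0.1200 + 2.180·24.30) / 44.38 = 58.04/44.38 = 1.308 µg/L; combined flow 44.38 m³/s.
8.6%/h lost → k = −ln(1 − 0.086) = 0.08992 h⁻¹.
After decay, C = 1.308 × e^(−kt) = 1.308 × 0.1460 = 0.1909 µg/L.
At the second outfall, C = (44.38·0.1909 + 3.720·200.0) / (44.38 + 3.720) = 15.64 µg/L.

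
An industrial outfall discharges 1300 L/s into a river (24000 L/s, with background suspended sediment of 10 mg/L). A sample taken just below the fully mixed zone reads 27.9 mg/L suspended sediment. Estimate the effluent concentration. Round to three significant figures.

Mass balance: 24000·10.00 + 1300·Cₑ = 25300·27.90
→ Cₑ = (25300·27.90 − 24000·10.00) / 1300 = 358.4 mg/L.

358 mg/L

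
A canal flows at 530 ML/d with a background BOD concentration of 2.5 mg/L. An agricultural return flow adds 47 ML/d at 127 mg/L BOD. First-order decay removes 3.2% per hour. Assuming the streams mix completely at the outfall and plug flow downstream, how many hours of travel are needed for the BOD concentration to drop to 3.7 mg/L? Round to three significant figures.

After mixing, C = (530.0·2.500 + 47.00·127.0) / 577.0 = 7294/577.0 = 12.64 mg/L.
3.2%/h lost → k = −ln(1 − 0.032) = 0.03252 h⁻¹.
12.64·exp(−k·t) = 3.7 → t = ln(12.64/3.7)/k = 136000 s = 37.78 h.

37.8 h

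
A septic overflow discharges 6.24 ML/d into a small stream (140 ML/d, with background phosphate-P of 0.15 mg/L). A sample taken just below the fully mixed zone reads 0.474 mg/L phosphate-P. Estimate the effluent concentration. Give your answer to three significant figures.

Mass balance: 140.0·0.1500 + 6.240·Cₑ = 146.2·0.4740
→ Cₑ = (146.2·0.4740 − 140.0·0.1500) / 6.240 = 7.743 mg/L.

7.74 mg/L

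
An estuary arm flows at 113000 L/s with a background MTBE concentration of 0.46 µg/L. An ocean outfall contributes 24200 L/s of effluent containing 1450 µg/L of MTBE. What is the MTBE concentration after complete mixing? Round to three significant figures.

256 µg/L

Conservation of mass: C = (113000·0.4600 + 24200·1450) / 137200 = 35140000/137200 = 256.1 µg/L.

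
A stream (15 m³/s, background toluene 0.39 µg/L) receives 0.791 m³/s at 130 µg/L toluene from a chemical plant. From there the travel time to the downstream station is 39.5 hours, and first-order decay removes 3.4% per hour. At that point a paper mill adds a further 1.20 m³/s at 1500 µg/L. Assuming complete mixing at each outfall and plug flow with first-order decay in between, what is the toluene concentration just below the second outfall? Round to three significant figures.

108 µg/L

Mixed concentration C = ΣQC/ΣQ = (15.00·0.3900 + 0.7910·130.0) / 15.79 = 108.7/15.79 = 6.882 µg/L; combined flow 15.79 m³/s.
3.4%/h lost → k = −ln(1 − 0.034) = 0.03459 h⁻¹.
First-order decay: C = 6.882·exp(−k·t) = 6.882·0.2550 = 1.755 µg/L.
Second outfall: C = (15.79·1.755 + 1.200·1500)/16.99 = 107.6 µg/L.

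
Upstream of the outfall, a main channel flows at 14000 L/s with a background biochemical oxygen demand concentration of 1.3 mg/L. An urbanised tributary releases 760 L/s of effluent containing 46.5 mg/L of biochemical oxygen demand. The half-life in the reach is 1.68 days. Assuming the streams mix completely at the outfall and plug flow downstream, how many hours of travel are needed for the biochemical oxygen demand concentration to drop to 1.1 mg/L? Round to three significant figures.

Flow-weighted average: C = (14000·1.300 + 760.0·46.50) / 14760 = 53540/14760 = 3.627 mg/L.
Half-life 1.68 d → k = ln 2 / 1.68 = 0.4126 d⁻¹.
3.627·exp(−k·t) = 1.1 → t = ln(3.627/1.1)/k = 249900 s = 69.41 h.

69.4 h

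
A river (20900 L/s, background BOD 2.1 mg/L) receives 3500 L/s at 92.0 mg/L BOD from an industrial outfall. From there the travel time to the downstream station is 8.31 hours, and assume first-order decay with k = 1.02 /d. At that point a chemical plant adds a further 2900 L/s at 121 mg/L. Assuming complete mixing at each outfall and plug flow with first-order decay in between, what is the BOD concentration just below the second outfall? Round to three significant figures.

22.3 mg/L

Mass balance: C = (20900·2.100 + 3500·92.00) / 24400 = 365900/24400 = 15.00 mg/L; combined flow 24400 L/s.
Decay over the reach: 15.00·exp(−kt) = 15.00·0.7025 = 10.53 mg/L.
At the second outfall, C = (24400·10.53 + 2900·121.0) / (24400 + 2900) = 22.27 mg/L.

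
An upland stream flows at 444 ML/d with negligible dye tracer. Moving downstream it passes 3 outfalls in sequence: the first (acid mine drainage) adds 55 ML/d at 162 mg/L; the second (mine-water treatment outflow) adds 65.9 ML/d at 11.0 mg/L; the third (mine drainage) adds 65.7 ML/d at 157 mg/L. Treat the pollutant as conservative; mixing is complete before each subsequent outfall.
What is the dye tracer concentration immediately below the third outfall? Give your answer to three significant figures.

31.6 mg/L

After outfall 1: Q = 444.0 + 55.00 = 499.0 ML/d; C = (444.0·0 + 55.00·162.0)/499.0 = 17.86 mg/L.
After outfall 2: Q = 499.0 + 65.90 = 564.9 ML/d; C = (499.0·17.86 + 65.90·11.00)/564.9 = 17.06 mg/L.
After outfall 3: Q = 564.9 + 65.70 = 630.6 ML/d; C = (564.9·17.06 + 65.70·157.0)/630.6 = 31.64 mg/L.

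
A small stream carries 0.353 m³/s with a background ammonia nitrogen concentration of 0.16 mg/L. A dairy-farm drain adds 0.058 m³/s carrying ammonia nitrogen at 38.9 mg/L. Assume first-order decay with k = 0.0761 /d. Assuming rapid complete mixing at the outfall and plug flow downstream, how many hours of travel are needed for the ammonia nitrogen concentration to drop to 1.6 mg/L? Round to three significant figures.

397 h

Conservation of mass: C = (0.3530·0.1600 + 0.05800·38.90) / 0.4110 = 2.313/0.4110 = 5.627 mg/L.
5.627·exp(−k·t) = 1.6 → t = ln(5.627/1.6)/k = 1428000 s = 396.6 h.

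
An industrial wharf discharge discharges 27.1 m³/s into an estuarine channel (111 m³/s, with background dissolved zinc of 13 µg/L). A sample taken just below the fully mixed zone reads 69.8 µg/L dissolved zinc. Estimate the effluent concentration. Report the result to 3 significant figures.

302 µg/L

Mass balance: 111.0·13.00 + 27.10·Cₑ = 138.1·69.80
→ Cₑ = (138.1·69.80 − 111.0·13.00) / 27.10 = 302.4 µg/L.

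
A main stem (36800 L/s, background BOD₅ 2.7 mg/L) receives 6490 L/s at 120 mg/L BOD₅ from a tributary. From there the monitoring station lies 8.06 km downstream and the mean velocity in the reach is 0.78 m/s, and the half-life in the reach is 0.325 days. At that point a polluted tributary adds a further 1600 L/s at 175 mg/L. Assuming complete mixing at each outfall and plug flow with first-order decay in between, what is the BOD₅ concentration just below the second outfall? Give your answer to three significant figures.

21.4 mg/L

Mixed concentration C = ΣQC/ΣQ = (36800·2.700 + 6490·120.0) / 43290 = 878200/43290 = 20.29 mg/L; combined flow 43290 L/s.
Travel time t = 8.06·1000 / 0.78 = 10330 s = 2.870 h.
Half-life 0.325 d → k = ln 2 / 0.325 = 2.133 d⁻¹.
First-order decay: C = 20.29·exp(−k·t) = 20.29·0.7749 = 15.72 mg/L.
Second outfall: C = (43290·15.72 + 1600·175.0)/44890 = 21.40 mg/L.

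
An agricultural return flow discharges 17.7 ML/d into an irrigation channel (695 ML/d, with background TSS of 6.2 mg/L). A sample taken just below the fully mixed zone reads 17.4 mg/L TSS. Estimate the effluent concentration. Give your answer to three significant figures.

Mass balance: 695.0·6.200 + 17.70·Cₑ = 712.7·17.40
→ Cₑ = (712.7·17.40 − 695.0·6.200) / 17.70 = 457.2 mg/L.

457 mg/L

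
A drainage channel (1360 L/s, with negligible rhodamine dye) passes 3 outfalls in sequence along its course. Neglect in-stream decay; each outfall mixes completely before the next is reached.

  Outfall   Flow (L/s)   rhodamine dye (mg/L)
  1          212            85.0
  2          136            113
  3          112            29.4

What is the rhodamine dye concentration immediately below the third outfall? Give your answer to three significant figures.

Below outfall 1: Q → 1572 L/s, C = (1360·0 + 212.0·85.00)/1572 = 11.46 mg/L.
Below outfall 2: Q → 1708 L/s, C = (1572·11.46 + 136.0·113.0)/1708 = 19.55 mg/L.
Below outfall 3: Q → 1820 L/s, C = (1708·19.55 + 112.0·29.40)/1820 = 20.15 mg/L.

20.2 mg/L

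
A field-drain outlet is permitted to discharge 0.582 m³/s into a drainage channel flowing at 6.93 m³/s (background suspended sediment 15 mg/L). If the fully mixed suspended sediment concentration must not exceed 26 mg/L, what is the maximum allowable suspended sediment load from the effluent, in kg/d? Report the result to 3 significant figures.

Mass balance at the limit: 6.930·15.00 + 0.5820·Cₑ = 7.512·26 → Cₑ = 157.0 mg/L.
Load = 0.5820 m³/s × 157.0 g/m³ × 86 400 s/d = 7894 kg/d.

7890 kg/d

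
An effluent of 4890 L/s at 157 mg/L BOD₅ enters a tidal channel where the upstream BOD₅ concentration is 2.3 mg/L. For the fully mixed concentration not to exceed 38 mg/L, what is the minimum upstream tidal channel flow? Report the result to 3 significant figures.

Set C_mix = 38: (Q·2.300 + 4890·157.0) / (Q + 4890) = 38
→ Q = 4890·(157.0 − 38)/(38 − 2.300) = 16300 L/s.

16300 L/s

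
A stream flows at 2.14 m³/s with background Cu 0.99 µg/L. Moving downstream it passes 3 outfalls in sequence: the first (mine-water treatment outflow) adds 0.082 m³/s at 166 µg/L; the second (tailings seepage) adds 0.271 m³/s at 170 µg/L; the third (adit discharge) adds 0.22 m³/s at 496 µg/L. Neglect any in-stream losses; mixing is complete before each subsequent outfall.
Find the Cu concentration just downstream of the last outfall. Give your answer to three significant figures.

After outfall 1: Q = 2.140 + 0.08200 = 2.222 m³/s; C = (2.140·0.9900 + 0.08200·166.0)/2.222 = 7.079 µg/L.
After outfall 2: Q = 2.222 + 0.2710 = 2.493 m³/s; C = (2.222·7.079 + 0.2710·170.0)/2.493 = 24.79 µg/L.
After outfall 3: Q = 2.493 + 0.2200 = 2.713 m³/s; C = (2.493·24.79 + 0.2200·496.0)/2.713 = 63.00 µg/L.

63.0 µg/L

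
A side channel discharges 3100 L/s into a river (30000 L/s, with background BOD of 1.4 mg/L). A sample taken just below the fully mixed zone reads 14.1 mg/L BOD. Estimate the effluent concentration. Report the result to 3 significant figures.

137 mg/L

Mass balance: 30000·1.400 + 3100·Cₑ = 33100·14.10
→ Cₑ = (33100·14.10 − 30000·1.400) / 3100 = 137.0 mg/L.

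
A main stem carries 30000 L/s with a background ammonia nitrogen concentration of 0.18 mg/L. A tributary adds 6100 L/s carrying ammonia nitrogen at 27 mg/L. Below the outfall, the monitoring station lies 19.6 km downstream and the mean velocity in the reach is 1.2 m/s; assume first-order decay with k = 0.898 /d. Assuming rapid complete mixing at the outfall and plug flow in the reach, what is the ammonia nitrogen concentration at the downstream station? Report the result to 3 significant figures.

Conservation of mass: C = (30000·0.1800 + 6100·27.00) / 36100 = 170100/36100 = 4.712 mg/L.
Travel time t = 19.6·1000 / 1.2 = 16330 s = 4.537 h.
Decay over the reach: 4.712·exp(−kt) = 4.712·0.8439 = 3.976 mg/L.

3.98 mg/L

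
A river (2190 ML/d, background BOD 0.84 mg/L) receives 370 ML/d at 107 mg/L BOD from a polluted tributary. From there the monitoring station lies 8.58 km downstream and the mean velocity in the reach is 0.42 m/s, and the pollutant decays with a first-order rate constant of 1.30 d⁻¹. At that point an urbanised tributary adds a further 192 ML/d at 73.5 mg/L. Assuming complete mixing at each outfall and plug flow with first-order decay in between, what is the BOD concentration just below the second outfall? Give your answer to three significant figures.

16.2 mg/L

Conservation of mass: C = (2190·0.8400 + 370.0·107.0) / 2560 = 41430/2560 = 16.18 mg/L; combined flow 2560 ML/d.
Travel time t = 8.58·1000 / 0.42 = 20430 s = 5.675 h.
First-order decay: C = 16.18·exp(−k·t) = 16.18·0.7354 = 11.90 mg/L.
Second outfall: C = (2560·11.90 + 192.0·73.50)/2752 = 16.20 mg/L.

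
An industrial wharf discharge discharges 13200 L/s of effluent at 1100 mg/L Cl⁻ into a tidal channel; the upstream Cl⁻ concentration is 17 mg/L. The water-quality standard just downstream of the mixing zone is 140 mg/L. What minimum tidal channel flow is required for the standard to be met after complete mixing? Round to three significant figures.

Set C_mix = 140: (Q·17.00 + 13200·1100) / (Q + 13200) = 140
→ Q = 13200·(1100 − 140)/(140 − 17.00) = 103000 L/s.

103000 L/s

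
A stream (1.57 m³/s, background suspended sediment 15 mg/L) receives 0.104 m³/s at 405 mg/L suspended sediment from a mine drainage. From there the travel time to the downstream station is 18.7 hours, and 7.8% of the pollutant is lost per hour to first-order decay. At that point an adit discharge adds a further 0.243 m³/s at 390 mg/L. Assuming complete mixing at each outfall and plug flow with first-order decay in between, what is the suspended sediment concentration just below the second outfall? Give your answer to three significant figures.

Mass balance: C = (1.570·15.00 + 0.1040·405.0) / 1.674 = 65.67/1.674 = 39.23 mg/L; combined flow 1.674 m³/s.
7.8%/h lost → k = −ln(1 − 0.078) = 0.08121 h⁻¹.
Applying C = C₀e^(−kt): 39.23 × 0.2190 = 8.592 mg/L.
At the second outfall, C = (1.674·8.592 + 0.2430·390.0) / (1.674 + 0.2430) = 56.94 mg/L.

56.9 mg/L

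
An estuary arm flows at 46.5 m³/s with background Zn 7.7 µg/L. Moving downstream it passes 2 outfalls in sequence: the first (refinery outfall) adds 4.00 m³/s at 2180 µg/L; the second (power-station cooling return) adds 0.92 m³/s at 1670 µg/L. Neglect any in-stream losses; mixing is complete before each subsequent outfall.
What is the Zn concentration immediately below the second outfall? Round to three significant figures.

206 µg/L

After outfall 1: Q = 46.50 + 4.000 = 50.50 m³/s; C = (46.50·7.700 + 4.000·2180)/50.50 = 179.8 µg/L.
After outfall 2: Q = 50.50 + 0.9200 = 51.42 m³/s; C = (50.50·179.8 + 0.9200·1670)/51.42 = 206.4 µg/L.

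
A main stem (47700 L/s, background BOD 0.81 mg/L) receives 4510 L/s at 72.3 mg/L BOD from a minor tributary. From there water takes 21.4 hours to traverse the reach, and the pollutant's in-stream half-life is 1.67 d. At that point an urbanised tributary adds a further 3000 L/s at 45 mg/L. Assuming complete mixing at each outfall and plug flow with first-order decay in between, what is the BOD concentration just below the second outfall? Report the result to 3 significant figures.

After mixing, C = (47700·0.8100 + 4510·72.30) / 52210 = 364700/52210 = 6.985 mg/L; combined flow 52210 L/s.
Half-life 1.67 d → k = ln 2 / 1.67 = 0.4151 d⁻¹.
Decay over the reach: 6.985·exp(−kt) = 6.985·0.6907 = 4.825 mg/L.
Second outfall: C = (52210·4.825 + 3000·45.00)/55210 = 7.008 mg/L.

7.01 mg/L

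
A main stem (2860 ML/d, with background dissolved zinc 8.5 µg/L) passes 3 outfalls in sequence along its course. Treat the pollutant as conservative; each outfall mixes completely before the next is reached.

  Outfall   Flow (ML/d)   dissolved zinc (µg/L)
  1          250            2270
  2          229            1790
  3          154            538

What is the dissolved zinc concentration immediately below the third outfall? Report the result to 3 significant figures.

310 µg/L

After outfall 1: Q = 2860 + 250.0 = 3110 ML/d; C = (2860·8.500 + 250.0·2270)/3110 = 190.3 µg/L.
After outfall 2: Q = 3110 + 229.0 = 3339 ML/d; C = (3110·190.3 + 229.0·1790)/3339 = 300.0 µg/L.
After outfall 3: Q = 3339 + 154.0 = 3493 ML/d; C = (3339·300.0 + 154.0·538.0)/3493 = 310.5 µg/L.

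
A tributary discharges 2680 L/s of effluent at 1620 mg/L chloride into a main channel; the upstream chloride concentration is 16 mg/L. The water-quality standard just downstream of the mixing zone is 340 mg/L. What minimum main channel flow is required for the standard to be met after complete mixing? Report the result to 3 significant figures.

10600 L/s

Set C_mix = 340: (Q·16.00 + 2680·1620) / (Q + 2680) = 340
→ Q = 2680·(1620 − 340)/(340 − 16.00) = 10590 L/s.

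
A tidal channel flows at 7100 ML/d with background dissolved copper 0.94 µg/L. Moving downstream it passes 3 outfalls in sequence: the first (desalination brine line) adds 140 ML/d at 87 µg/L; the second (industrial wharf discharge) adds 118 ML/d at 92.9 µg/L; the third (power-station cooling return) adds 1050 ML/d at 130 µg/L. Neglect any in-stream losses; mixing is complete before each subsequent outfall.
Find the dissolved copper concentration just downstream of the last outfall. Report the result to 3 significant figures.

19.8 µg/L

Outfall 1: combined Q = 7240 ML/d; C = (7100·0.9400 + 140.0·87.00)/7240 = 2.604 µg/L.
Outfall 2: combined Q = 7358 ML/d; C = (7240·2.604 + 118.0·92.90)/7358 = 4.052 µg/L.
Outfall 3: combined Q = 8408 ML/d; C = (7358·4.052 + 1050·130.0)/8408 = 19.78 µg/L.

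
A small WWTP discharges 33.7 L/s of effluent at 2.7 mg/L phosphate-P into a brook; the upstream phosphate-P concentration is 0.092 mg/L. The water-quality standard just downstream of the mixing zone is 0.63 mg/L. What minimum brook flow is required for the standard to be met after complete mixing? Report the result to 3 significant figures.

Set C_mix = 0.63: (Q·0.09200 + 33.70·2.700) / (Q + 33.70) = 0.63
→ Q = 33.70·(2.700 − 0.63)/(0.63 − 0.09200) = 129.7 L/s.

130 L/s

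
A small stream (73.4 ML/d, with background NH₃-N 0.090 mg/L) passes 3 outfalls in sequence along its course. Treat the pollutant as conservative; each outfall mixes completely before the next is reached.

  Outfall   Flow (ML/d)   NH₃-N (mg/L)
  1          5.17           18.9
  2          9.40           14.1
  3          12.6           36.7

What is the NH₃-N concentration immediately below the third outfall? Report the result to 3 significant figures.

Below outfall 1: Q → 78.57 ML/d, C = (73.40·0.09000 + 5.170·18.90)/78.57 = 1.328 mg/L.
Below outfall 2: Q → 87.97 ML/d, C = (78.57·1.328 + 9.400·14.10)/87.97 = 2.692 mg/L.
Below outfall 3: Q → 100.6 ML/d, C = (87.97·2.692 + 12.60·36.70)/100.6 = 6.953 mg/L.

6.95 mg/L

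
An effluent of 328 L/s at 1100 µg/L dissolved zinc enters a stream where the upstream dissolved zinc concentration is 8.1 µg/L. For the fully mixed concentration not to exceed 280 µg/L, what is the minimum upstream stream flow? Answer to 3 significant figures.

Set C_mix = 280: (Q·8.100 + 328.0·1100) / (Q + 328.0) = 280
→ Q = 328.0·(1100 − 280)/(280 − 8.100) = 989.2 L/s.

989 L/s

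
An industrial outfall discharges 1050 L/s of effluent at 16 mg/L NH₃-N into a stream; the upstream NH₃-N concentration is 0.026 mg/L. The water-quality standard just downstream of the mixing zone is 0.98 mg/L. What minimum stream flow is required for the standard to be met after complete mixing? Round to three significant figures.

Set C_mix = 0.98: (Q·0.02600 + 1050·16.00) / (Q + 1050) = 0.98
→ Q = 1050·(16.00 − 0.98)/(0.98 − 0.02600) = 16530 L/s.

16500 L/s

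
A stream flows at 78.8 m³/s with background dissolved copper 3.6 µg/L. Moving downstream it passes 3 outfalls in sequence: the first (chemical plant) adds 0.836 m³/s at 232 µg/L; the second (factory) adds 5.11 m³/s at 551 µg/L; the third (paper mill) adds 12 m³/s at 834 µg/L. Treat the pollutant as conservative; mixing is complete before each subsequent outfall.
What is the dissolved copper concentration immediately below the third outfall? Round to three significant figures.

137 µg/L

After outfall 1: Q = 78.80 + 0.8360 = 79.64 m³/s; C = (78.80·3.600 + 0.8360·232.0)/79.64 = 5.998 µg/L.
After outfall 2: Q = 79.64 + 5.110 = 84.75 m³/s; C = (79.64·5.998 + 5.110·551.0)/84.75 = 38.86 µg/L.
After outfall 3: Q = 84.75 + 12.00 = 96.75 m³/s; C = (84.75·38.86 + 12.00·834.0)/96.75 = 137.5 µg/L.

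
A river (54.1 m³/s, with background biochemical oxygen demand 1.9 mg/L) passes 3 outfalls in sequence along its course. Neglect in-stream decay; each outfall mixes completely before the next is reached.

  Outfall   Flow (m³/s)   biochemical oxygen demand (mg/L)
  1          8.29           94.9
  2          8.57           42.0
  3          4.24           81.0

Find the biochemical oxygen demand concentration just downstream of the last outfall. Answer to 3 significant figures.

After outfall 1: Q = 54.10 + 8.290 = 62.39 m³/s; C = (54.10·1.900 + 8.290·94.90)/62.39 = 14.26 mg/L.
After outfall 2: Q = 62.39 + 8.570 = 70.96 m³/s; C = (62.39·14.26 + 8.570·42.00)/70.96 = 17.61 mg/L.
After outfall 3: Q = 70.96 + 4.240 = 75.20 m³/s; C = (70.96·17.61 + 4.240·81.00)/75.20 = 21.18 mg/L.

21.2 mg/L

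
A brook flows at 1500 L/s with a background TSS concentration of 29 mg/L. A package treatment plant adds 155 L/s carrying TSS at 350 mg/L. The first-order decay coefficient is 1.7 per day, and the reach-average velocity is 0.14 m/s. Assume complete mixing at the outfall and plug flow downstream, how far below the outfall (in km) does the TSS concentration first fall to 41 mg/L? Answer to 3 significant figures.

Flow-weighted average: C = (1500·29.00 + 155.0·350.0) / 1655 = 97750/1655 = 59.06 mg/L.
Set 59.06·exp(−k·t) = 41 → t = ln(59.06/41)/k = 18550 s = 5.154 h.
Distance = v·t = 0.14·18550 = 2597 m = 2.597 km.

2.60 km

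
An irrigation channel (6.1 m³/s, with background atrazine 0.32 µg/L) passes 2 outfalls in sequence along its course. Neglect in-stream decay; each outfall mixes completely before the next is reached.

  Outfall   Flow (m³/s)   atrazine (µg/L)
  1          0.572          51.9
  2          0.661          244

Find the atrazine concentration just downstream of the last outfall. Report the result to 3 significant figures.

After outfall 1: Q = 6.100 + 0.5720 = 6.672 m³/s; C = (6.100·0.3200 + 0.5720·51.90)/6.672 = 4.742 µg/L.
After outfall 2: Q = 6.672 + 0.6610 = 7.333 m³/s; C = (6.672·4.742 + 0.6610·244.0)/7.333 = 26.31 µg/L.

26.3 µg/L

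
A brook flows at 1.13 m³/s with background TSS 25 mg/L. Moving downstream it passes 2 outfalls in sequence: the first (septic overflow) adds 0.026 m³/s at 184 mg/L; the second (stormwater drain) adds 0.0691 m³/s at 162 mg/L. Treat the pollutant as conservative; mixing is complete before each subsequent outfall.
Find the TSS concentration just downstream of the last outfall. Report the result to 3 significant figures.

36.1 mg/L

Below outfall 1: Q → 1.156 m³/s, C = (1.130·25.00 + 0.02600·184.0)/1.156 = 28.58 mg/L.
Below outfall 2: Q → 1.225 m³/s, C = (1.156·28.58 + 0.06910·162.0)/1.225 = 36.10 mg/L.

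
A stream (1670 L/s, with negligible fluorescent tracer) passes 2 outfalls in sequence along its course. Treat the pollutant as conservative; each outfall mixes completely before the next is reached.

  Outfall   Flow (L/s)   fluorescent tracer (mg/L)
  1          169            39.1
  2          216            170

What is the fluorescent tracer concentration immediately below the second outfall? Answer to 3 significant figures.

21.1 mg/L

Outfall 1: combined Q = 1839 L/s; C = (1670·0 + 169.0·39.10)/1839 = 3.593 mg/L.
Outfall 2: combined Q = 2055 L/s; C = (1839·3.593 + 216.0·170.0)/2055 = 21.08 mg/L.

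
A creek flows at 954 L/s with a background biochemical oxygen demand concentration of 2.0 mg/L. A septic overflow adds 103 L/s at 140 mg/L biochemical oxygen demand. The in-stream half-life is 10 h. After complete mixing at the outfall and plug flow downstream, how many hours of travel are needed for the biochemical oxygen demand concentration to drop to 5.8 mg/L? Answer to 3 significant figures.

Mass balance: C = (954.0·2.000 + 103.0·140.0) / 1057 = 16330/1057 = 15.45 mg/L.
Half-life 10 h → k = ln 2 / 10 = 0.06931 h⁻¹ = 1.664 d⁻¹.
15.45·exp(−k·t) = 5.8 → t = ln(15.45/5.8)/k = 50880 s = 14.13 h.

14.1 h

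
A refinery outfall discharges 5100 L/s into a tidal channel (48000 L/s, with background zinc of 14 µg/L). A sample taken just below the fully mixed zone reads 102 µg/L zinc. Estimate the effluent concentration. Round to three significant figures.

930 µg/L

Mass balance: 48000·14.00 + 5100·Cₑ = 53100·102.0
→ Cₑ = (53100·102.0 − 48000·14.00) / 5100 = 930.2 µg/L.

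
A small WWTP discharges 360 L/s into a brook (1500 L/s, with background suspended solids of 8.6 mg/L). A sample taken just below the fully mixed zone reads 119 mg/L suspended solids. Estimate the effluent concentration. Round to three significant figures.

579 mg/L

Mass balance: 1500·8.600 + 360.0·Cₑ = 1860·119.0
→ Cₑ = (1860·119.0 − 1500·8.600) / 360.0 = 579.0 mg/L.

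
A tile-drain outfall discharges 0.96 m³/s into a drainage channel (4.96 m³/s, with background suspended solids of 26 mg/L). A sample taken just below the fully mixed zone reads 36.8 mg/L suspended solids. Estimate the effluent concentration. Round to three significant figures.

92.6 mg/L

Mass balance: 4.960·26.00 + 0.9600·Cₑ = 5.920·36.80
→ Cₑ = (5.920·36.80 − 4.960·26.00) / 0.9600 = 92.60 mg/L.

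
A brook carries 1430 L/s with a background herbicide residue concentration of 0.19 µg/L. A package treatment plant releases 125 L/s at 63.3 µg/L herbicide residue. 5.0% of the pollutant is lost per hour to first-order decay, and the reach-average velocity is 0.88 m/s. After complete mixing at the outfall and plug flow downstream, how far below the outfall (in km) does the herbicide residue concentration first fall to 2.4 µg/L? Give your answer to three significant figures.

After mixing, C = (1430·0.1900 + 125.0·63.30) / 1555 = 8184/1555 = 5.263 µg/L.
5.0%/h lost → k = −ln(1 − 0.05) = 0.05129 h⁻¹.
Set 5.263·exp(−k·t) = 2.4 → t = ln(5.263/2.4)/k = 55110 s = 15.31 h.
Distance = v·t = 0.88·55110 = 48500 m = 48.50 km.

48.5 km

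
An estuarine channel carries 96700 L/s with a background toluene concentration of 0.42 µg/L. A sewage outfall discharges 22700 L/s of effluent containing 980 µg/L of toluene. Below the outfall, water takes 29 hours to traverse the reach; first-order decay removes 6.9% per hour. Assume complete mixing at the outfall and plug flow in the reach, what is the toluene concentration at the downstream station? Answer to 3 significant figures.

Conservation of mass: C = (96700·0.4200 + 22700·980.0) / 119400 = 22290000/119400 = 186.7 µg/L.
6.9%/h lost → k = −ln(1 − 0.069) = 0.07150 h⁻¹.
Decay over the reach: 186.7·exp(−kt) = 186.7·0.1258 = 23.47 µg/L.

23.5 µg/L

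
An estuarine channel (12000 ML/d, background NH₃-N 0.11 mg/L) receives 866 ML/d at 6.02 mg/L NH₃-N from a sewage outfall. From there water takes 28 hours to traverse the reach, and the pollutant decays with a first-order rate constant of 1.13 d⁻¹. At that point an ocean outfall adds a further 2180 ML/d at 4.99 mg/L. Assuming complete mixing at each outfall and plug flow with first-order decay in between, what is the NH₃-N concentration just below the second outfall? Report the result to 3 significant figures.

Mass balance: C = (12000·0.1100 + 866.0·6.020) / 12870 = 6533/12870 = 0.5078 mg/L; combined flow 12870 ML/d.
First-order decay: C = 0.5078·exp(−k·t) = 0.5078·0.2676 = 0.1359 mg/L.
At the second outfall, C = (12870·0.1359 + 2180·4.990) / (12870 + 2180) = 0.8392 mg/L.

0.839 mg/L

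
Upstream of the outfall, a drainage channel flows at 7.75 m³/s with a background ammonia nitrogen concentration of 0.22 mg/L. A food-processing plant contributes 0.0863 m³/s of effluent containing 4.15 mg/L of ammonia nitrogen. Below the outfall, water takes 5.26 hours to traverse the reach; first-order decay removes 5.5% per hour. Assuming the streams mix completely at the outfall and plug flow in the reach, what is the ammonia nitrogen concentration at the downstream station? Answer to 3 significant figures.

0.196 mg/L

Mixed concentration C = ΣQC/ΣQ = (7.750·0.2200 + 0.08630·4.150) / 7.836 = 2.063/7.836 = 0.2633 mg/L.
5.5%/h lost → k = −ln(1 − 0.055) = 0.05657 h⁻¹.
After decay, C = 0.2633 × e^(−kt) = 0.2633 × 0.7426 = 0.1955 mg/L.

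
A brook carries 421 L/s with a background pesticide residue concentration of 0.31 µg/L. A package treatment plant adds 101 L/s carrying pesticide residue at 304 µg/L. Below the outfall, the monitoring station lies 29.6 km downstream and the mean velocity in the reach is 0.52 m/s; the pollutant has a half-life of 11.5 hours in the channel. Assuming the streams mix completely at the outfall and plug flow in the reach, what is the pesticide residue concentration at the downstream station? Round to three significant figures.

22.8 µg/L

After mixing, C = (421.0·0.3100 + 101.0·304.0) / 522.0 = 30830/522.0 = 59.07 µg/L.
Travel time t = 29.6·1000 / 0.52 = 56920 s = 15.81 h.
Half-life 11.5 h → k = ln 2 / 11.5 = 0.06027 h⁻¹ = 1.447 d⁻¹.
Decay over the reach: 59.07·exp(−kt) = 59.07·0.3856 = 22.78 µg/L.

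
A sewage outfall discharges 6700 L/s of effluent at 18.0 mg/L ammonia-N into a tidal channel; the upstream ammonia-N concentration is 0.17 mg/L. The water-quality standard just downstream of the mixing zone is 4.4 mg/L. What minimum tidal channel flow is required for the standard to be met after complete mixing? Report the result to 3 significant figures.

21500 L/s

Set C_mix = 4.4: (Q·0.1700 + 6700·18.00) / (Q + 6700) = 4.4
→ Q = 6700·(18.00 − 4.4)/(4.4 − 0.1700) = 21540 L/s.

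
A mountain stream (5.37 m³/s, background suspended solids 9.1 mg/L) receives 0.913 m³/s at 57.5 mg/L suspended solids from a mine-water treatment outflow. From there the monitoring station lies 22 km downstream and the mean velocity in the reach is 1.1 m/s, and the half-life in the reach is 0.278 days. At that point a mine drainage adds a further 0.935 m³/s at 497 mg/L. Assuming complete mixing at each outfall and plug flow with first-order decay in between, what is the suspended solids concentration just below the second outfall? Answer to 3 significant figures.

72.3 mg/L

After mixing, C = (5.370·9.100 + 0.9130·57.50) / 6.283 = 101.4/6.283 = 16.13 mg/L; combined flow 6.283 m³/s.
Travel time t = 22·1000 / 1.1 = 20000 s = 5.556 h.
Half-life 0.278 d → k = ln 2 / 0.278 = 2.493 d⁻¹.
Decay over the reach: 16.13·exp(−kt) = 16.13·0.5615 = 9.059 mg/L.
At the second outfall, C = (6.283·9.059 + 0.9350·497.0) / (6.283 + 0.9350) = 72.27 mg/L.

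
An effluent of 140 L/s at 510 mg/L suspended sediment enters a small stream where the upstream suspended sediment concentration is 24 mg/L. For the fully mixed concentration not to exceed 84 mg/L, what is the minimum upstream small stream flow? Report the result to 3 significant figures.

994 L/s

Set C_mix = 84: (Q·24.00 + 140.0·510.0) / (Q + 140.0) = 84
→ Q = 140.0·(510.0 − 84)/(84 − 24.00) = 994.0 L/s.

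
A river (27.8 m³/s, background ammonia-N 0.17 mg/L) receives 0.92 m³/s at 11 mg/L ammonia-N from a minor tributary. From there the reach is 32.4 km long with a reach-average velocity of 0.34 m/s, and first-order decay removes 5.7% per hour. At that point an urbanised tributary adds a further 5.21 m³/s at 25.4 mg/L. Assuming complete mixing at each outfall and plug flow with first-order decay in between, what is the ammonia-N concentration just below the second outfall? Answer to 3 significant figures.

3.99 mg/L

Flow-weighted average: C = (27.80·0.1700 + 0.9200·11.00) / 28.72 = 14.85/28.72 = 0.5169 mg/L; combined flow 28.72 m³/s.
Travel time t = 32.4·1000 / 0.34 = 95290 s = 26.47 h.
5.7%/h lost → k = −ln(1 − 0.057) = 0.05869 h⁻¹.
After decay, C = 0.5169 × e^(−kt) = 0.5169 × 0.2115 = 0.1093 mg/L.
At the second outfall, C = (28.72·0.1093 + 5.210·25.40) / (28.72 + 5.210) = 3.993 mg/L.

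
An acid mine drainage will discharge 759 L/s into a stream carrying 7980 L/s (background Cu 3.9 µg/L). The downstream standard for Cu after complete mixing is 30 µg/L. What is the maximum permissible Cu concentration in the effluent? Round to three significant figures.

304 µg/L

At the limit, (Qr·Cr + Qe·Cₑ)/(Qr + Qe) = 30:
Cₑ = (8739·30 − 7980·3.900) / 759.0 = 304.4 µg/L.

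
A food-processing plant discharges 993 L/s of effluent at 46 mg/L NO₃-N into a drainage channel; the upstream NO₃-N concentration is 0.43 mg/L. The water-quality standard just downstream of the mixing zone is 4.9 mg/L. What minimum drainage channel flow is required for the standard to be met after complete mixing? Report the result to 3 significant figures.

9130 L/s

Set C_mix = 4.9: (Q·0.4300 + 993.0·46.00) / (Q + 993.0) = 4.9
→ Q = 993.0·(46.00 − 4.9)/(4.9 − 0.4300) = 9130 L/s.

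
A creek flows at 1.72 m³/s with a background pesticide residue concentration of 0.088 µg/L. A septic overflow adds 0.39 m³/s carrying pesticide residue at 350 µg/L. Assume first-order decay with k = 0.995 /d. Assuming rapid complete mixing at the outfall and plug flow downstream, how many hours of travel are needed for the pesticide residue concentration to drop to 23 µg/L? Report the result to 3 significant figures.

25.0 h

Conservation of mass: C = (1.720·0.08800 + 0.3900·350.0) / 2.110 = 136.7/2.110 = 64.76 µg/L.
64.76·exp(−k·t) = 23 → t = ln(64.76/23)/k = 89900 s = 24.97 h.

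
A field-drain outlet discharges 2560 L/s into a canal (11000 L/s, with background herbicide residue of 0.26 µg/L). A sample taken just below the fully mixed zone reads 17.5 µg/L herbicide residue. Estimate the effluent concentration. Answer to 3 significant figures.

Mass balance: 11000·0.2600 + 2560·Cₑ = 13560·17.50
→ Cₑ = (13560·17.50 − 11000·0.2600) / 2560 = 91.58 µg/L.

91.6 µg/L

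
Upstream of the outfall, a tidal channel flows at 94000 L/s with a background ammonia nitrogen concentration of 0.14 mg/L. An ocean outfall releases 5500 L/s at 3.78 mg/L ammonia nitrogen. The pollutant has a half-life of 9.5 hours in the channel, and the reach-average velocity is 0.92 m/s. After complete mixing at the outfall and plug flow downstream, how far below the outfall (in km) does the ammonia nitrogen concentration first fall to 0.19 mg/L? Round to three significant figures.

Conservation of mass: C = (94000·0.1400 + 5500·3.780) / 99500 = 33950/99500 = 0.3412 mg/L.
Half-life 9.5 h → k = ln 2 / 9.5 = 0.07296 h⁻¹ = 1.751 d⁻¹.
Set 0.3412·exp(−k·t) = 0.19 → t = ln(0.3412/0.19)/k = 28890 s = 8.024 h.
Distance = v·t = 0.92·28890 = 26580 m = 26.58 km.

26.6 km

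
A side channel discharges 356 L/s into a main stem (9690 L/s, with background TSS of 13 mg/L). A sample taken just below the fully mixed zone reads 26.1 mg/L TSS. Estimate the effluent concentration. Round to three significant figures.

Mass balance: 9690·13.00 + 356.0·Cₑ = 10050·26.10
→ Cₑ = (10050·26.10 − 9690·13.00) / 356.0 = 382.7 mg/L.

383 mg/L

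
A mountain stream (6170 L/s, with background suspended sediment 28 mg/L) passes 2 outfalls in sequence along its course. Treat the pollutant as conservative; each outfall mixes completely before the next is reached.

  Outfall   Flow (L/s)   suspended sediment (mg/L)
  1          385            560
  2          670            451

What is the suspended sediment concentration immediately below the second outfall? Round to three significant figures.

Outfall 1: combined Q = 6555 L/s; C = (6170·28.00 + 385.0·560.0)/6555 = 59.25 mg/L.
Outfall 2: combined Q = 7225 L/s; C = (6555·59.25 + 670.0·451.0)/7225 = 95.58 mg/L.

95.6 mg/L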